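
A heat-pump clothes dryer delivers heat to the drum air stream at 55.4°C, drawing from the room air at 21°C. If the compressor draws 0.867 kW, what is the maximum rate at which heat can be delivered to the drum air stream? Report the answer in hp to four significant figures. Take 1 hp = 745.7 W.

11.10 hp

In absolute terms T_C = 294.15 K and T_H = 328.55 K, so ΔT = 34.40 K.
COP_Carnot = T_H/ΔT = 328.55/34.40 = 9.551.
Q̇_max = COP_Carnot × Ẇ = 9.551 × 0.8670 kW = 8.281 kW = 11.10 hp.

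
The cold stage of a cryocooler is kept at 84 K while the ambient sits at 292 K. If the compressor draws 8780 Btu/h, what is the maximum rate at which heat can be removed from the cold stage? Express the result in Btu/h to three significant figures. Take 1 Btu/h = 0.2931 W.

3550 Btu/h

The reservoir spacing is ΔT = 292 − 84 = 208.0 K.
COP_Carnot = T_C/ΔT = 84.00/208.0 = 0.4038.
Q̇_max = COP_Carnot × Ẇ = 0.4038 × 8780 Btu/h = 3546 Btu/h.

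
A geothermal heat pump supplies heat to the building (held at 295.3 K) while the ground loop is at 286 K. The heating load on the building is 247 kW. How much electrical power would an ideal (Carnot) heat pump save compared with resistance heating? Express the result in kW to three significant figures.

239 kW

The reservoir spacing is ΔT = 295.3 − 286 = 9.300 K.
COP_Carnot = T_H/ΔT = 295.30/9.300 = 31.75.
Resistance heating needs Ẇ_res = Q̇_H = 247.0 kW; the reversible heat pump needs only Ẇ_hp = Q̇_H/COP = 7.779 kW.
Saving = 247.0 − 7.779 = 239.2 kW.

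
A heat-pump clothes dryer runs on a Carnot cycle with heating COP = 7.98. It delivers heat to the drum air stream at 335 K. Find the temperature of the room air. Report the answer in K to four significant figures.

293.0 K

COP_HP = T_H/(T_H − T_C) gives T_H − T_C = T_H/COP.
With T_H = 335.00 K, T_C = 335.00 × (1 − 1/7.98) = 293.02 K.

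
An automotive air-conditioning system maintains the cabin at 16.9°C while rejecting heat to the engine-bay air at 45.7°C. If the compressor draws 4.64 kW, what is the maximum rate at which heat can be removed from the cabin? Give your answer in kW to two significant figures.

47 kW

In absolute terms T_C = 290.05 K and T_H = 318.85 K, so ΔT = 28.80 K.
COP_Carnot = T_C/ΔT = 290.05/28.80 = 10.07.
Q̇_max = COP_Carnot × Ẇ = 10.07 × 4.640 kW = 46.73 kW.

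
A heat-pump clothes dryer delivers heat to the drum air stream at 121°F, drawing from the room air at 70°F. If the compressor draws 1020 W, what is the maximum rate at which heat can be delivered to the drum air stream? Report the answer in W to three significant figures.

11600 W

In absolute terms T_C = 294.26 K and T_H = 322.59 K, so ΔT = 28.33 K.
COP_Carnot = T_H/ΔT = 322.59/28.33 = 11.39.
Q̇_max = COP_Carnot × Ẇ = 11.39 × 1020 W = 11610 W.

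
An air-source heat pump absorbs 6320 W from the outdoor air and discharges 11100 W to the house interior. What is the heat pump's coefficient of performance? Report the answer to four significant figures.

The first law gives Q̇_H = Q̇_C + Ẇ, so the three rates are Q̇_C = 6320, Q̇_H = 11100, Ẇ = 4780 W.
COP_HP = Q̇_H/Ẇ = 11100/4780 = 2.322.

2.322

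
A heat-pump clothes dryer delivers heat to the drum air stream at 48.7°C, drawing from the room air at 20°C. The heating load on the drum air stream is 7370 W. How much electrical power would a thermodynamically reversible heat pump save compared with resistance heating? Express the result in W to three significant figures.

6710 W

In absolute terms T_C = 293.15 K and T_H = 321.85 K, so ΔT = 28.70 K.
COP_Carnot = T_H/ΔT = 321.85/28.70 = 11.21.
Resistance heating needs Ẇ_res = Q̇_H = 7370 W; the reversible heat pump needs only Ẇ_hp = Q̇_H/COP = 657.2 W.
Saving = 7370 − 657.2 = 6713 W.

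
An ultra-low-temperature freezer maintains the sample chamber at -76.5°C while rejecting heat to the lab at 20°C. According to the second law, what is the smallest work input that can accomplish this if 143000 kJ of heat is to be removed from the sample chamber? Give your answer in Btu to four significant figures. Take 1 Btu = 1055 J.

In absolute terms T_C = 196.65 K and T_H = 293.15 K, so ΔT = 96.50 K.
The reversible limit is COP_R = T_C/ΔT = 2.038, so W_min = Q_C/COP = Q_C·ΔT/T_C.
W_min = 143000 × 96.50/196.65 = 70170 kJ = 66510 Btu.

66510 Btu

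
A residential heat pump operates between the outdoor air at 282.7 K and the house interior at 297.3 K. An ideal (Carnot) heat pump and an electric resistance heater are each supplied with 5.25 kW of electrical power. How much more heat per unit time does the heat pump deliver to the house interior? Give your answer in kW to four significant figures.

101.7 kW

The reservoir spacing is ΔT = 297.3 − 282.7 = 14.60 K.
COP_Carnot = T_H/ΔT = 297.30/14.60 = 20.36.
The heat pump delivers Q̇_H = COP × Ẇ = 106.9 kW; the resistance heater delivers Ẇ = 5.250 kW.
Extra = (COP − 1)·Ẇ = 101.7 kW.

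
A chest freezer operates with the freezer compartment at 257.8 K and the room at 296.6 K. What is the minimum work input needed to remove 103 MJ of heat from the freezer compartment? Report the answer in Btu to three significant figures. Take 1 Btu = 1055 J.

14700 Btu

The reservoir spacing is ΔT = 296.6 − 257.8 = 38.80 K.
The reversible limit is COP_R = T_C/ΔT = 6.644, so W_min = Q_C/COP = Q_C·ΔT/T_C.
W_min = 103.0 × 38.80/257.80 = 15.50 MJ = 14690 Btu.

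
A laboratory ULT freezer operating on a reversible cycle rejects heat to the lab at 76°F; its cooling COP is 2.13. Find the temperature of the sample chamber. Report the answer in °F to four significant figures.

-95.14 °F

For a Carnot refrigerator COP_R = T_C/(T_H − T_C), so T_C = COP·T_H/(1 + COP).
With T_H = 297.59 K, T_C = 2.13 × 297.59/3.130 = 202.52 K.
Converting, 202.52 K = -95.14°F.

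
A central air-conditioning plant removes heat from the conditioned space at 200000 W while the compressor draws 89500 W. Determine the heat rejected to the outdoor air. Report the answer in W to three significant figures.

290000 W

For a cyclic device the first law requires Q̇_H = Q̇_C + Ẇ.
Q̇_H = Q̇_C + Ẇ = 289500 W.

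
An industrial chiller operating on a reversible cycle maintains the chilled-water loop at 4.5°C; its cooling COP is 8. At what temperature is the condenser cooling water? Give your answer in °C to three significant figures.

39.2 °C

COP_R = T_C/(T_H − T_C) gives T_H − T_C = T_C/COP.
With T_C = 277.65 K, T_H = 277.65 × (1 + 1/8) = 312.36 K.
Converting, 312.36 K = 39.21°C.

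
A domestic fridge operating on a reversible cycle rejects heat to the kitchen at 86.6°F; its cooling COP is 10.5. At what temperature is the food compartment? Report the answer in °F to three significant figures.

For a Carnot refrigerator COP_R = T_C/(T_H − T_C), so T_C = COP·T_H/(1 + COP).
With T_H = 303.48 K, T_C = 10.5 × 303.48/11.50 = 277.09 K.
Converting, 277.09 K = 39.10°F.

39.1 °F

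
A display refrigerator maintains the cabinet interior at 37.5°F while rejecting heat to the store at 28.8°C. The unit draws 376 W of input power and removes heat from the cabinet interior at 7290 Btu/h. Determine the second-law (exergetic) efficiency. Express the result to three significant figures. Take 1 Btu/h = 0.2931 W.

0.530

Converting, Q̇_C = 7290 Btu/h = 2137 W, so COP_actual = Q̇_C/Ẇ = 2137/376.0 = 5.683.
In absolute terms T_C = 276.21 K and T_H = 301.95 K, so ΔT = 25.74 K.
COP_Carnot = T_C/ΔT = 276.21/25.74 = 10.73.
η_II = COP_actual/COP_Carnot = 5.683/10.73 = 0.5297.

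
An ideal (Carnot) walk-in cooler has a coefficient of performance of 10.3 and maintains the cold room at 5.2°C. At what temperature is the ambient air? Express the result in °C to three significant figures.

32.2 °C

COP_R = T_C/(T_H − T_C) gives T_H − T_C = T_C/COP.
With T_C = 278.35 K, T_H = 278.35 × (1 + 1/10.3) = 305.37 K.
Converting, 305.37 K = 32.22°C.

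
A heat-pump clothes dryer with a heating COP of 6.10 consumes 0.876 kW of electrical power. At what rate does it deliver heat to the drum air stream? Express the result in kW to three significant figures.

5.34 kW

Q̇_H = COP_HP × Ẇ = 6.10 × 0.8760 = 5.344 kW.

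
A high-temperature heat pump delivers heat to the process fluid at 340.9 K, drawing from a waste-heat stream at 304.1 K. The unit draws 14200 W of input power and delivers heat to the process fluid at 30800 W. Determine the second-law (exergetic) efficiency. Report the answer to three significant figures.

0.234

COP_actual = Q̇_H/Ẇ = 30800/14200 = 2.169.
The reservoir spacing is ΔT = 340.9 − 304.1 = 36.80 K.
COP_Carnot = T_H/ΔT = 340.90/36.80 = 9.264.
η_II = COP_actual/COP_Carnot = 2.169/9.264 = 0.2341.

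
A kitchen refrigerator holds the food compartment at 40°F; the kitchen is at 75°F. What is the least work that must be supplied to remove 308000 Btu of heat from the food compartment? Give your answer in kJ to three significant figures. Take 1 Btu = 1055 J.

In absolute terms T_C = 277.59 K and T_H = 297.04 K, so ΔT = 19.44 K.
The reversible limit is COP_R = T_C/ΔT = 14.28, so W_min = Q_C/COP = Q_C·ΔT/T_C.
W_min = 308000 × 19.44/277.59 = 21570 Btu = 22760 kJ.

22800 kJ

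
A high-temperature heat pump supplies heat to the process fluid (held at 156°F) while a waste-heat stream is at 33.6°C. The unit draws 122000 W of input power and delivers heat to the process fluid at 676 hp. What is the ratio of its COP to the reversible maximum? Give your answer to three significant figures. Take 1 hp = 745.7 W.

Converting, Q̇_H = 676.0 hp = 504100 W, so COP_actual = Q̇_H/Ẇ = 504100/122000 = 4.132.
In absolute terms T_C = 306.75 K and T_H = 342.04 K, so ΔT = 35.29 K.
COP_Carnot = T_H/ΔT = 342.04/35.29 = 9.693.
η_II = COP_actual/COP_Carnot = 4.132/9.693 = 0.4263.

0.426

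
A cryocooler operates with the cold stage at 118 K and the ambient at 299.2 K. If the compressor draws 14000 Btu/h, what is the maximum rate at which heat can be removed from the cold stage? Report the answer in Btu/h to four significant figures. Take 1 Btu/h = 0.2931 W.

9117 Btu/h

The reservoir spacing is ΔT = 299.2 − 118 = 181.2 K.
COP_Carnot = T_C/ΔT = 118.00/181.2 = 0.6512.
Q̇_max = COP_Carnot × Ẇ = 0.6512 × 14000 Btu/h = 9117 Btu/h.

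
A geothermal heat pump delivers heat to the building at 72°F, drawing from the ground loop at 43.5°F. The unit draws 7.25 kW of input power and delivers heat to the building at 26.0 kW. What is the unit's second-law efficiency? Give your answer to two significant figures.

COP_actual = Q̇_H/Ẇ = 26.00/7.250 = 3.586.
In absolute terms T_C = 279.54 K and T_H = 295.37 K, so ΔT = 15.83 K.
COP_Carnot = T_H/ΔT = 295.37/15.83 = 18.66.
η_II = COP_actual/COP_Carnot = 3.586/18.66 = 0.1922.

0.19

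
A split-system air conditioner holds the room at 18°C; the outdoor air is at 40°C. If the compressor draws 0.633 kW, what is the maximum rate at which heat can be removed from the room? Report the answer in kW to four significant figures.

8.377 kW

In absolute terms T_C = 291.15 K and T_H = 313.15 K, so ΔT = 22.00 K.
COP_Carnot = T_C/ΔT = 291.15/22.00 = 13.23.
Q̇_max = COP_Carnot × Ẇ = 13.23 × 0.6330 kW = 8.377 kW.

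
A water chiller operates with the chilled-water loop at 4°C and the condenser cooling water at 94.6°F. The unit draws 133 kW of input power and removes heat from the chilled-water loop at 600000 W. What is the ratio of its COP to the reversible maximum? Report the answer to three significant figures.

0.501

Converting, Q̇_C = 600000 W = 600.0 kW, so COP_actual = Q̇_C/Ẇ = 600.0/133.0 = 4.511.
In absolute terms T_C = 277.15 K and T_H = 307.93 K, so ΔT = 30.78 K.
COP_Carnot = T_C/ΔT = 277.15/30.78 = 9.005.
η_II = COP_actual/COP_Carnot = 4.511/9.005 = 0.5010.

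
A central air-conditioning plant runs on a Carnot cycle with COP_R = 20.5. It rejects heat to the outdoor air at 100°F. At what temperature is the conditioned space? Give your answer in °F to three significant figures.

74.0 °F

For a Carnot refrigerator COP_R = T_C/(T_H − T_C), so T_C = COP·T_H/(1 + COP).
With T_H = 310.93 K, T_C = 20.5 × 310.93/21.50 = 296.47 K.
Converting, 296.47 K = 73.97°F.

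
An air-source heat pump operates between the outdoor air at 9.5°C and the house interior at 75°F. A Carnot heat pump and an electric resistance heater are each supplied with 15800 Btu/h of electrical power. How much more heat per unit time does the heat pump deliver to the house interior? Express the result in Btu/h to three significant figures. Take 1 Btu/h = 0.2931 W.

In absolute terms T_C = 282.65 K and T_H = 297.04 K, so ΔT = 14.39 K.
COP_Carnot = T_H/ΔT = 297.04/14.39 = 20.64.
The heat pump delivers Q̇_H = COP × Ẇ = 326200 Btu/h; the resistance heater delivers Ẇ = 15800 Btu/h.
Extra = (COP − 1)·Ẇ = 310400 Btu/h.

310000 Btu/h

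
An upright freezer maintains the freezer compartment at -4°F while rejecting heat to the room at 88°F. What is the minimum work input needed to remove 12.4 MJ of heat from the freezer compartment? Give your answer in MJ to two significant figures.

In absolute terms T_C = 253.15 K and T_H = 304.26 K, so ΔT = 51.11 K.
The reversible limit is COP_R = T_C/ΔT = 4.953, so W_min = Q_C/COP = Q_C·ΔT/T_C.
W_min = 12.40 × 51.11/253.15 = 2.504 MJ.

2.5 MJ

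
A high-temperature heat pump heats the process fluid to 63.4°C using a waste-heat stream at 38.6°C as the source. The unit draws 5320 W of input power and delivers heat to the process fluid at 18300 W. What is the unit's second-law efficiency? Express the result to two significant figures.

COP_actual = Q̇_H/Ẇ = 18300/5320 = 3.440.
In absolute terms T_C = 311.75 K and T_H = 336.55 K, so ΔT = 24.80 K.
COP_Carnot = T_H/ΔT = 336.55/24.80 = 13.57.
η_II = COP_actual/COP_Carnot = 3.440/13.57 = 0.2535.

0.25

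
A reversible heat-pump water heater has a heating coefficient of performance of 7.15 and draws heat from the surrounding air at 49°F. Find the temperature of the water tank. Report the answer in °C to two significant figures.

55 °C

COP_HP = T_H/(T_H − T_C) rearranges to T_H = COP·T_C/(COP − 1).
With T_C = 282.59 K, T_H = 7.15 × 282.59/6.150 = 328.54 K.
Converting, 328.54 K = 55.39°C.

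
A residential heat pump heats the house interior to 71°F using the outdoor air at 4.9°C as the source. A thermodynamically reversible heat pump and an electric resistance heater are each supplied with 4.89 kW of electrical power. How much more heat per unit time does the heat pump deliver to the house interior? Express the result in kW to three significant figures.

In absolute terms T_C = 278.05 K and T_H = 294.82 K, so ΔT = 16.77 K.
COP_Carnot = T_H/ΔT = 294.82/16.77 = 17.58.
The heat pump delivers Q̇_H = COP × Ẇ = 85.98 kW; the resistance heater delivers Ẇ = 4.890 kW.
Extra = (COP − 1)·Ẇ = 81.09 kW.

81.1 kW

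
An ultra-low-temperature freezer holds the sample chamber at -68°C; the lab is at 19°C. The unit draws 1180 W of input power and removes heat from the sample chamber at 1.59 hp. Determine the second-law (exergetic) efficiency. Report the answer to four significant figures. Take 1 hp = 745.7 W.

0.4261

Converting, Q̇_C = 1.590 hp = 1186 W, so COP_actual = Q̇_C/Ẇ = 1186/1180 = 1.005.
In absolute terms T_C = 205.15 K and T_H = 292.15 K, so ΔT = 87.00 K.
COP_Carnot = T_C/ΔT = 205.15/87.00 = 2.358.
η_II = COP_actual/COP_Carnot = 1.005/2.358 = 0.4261.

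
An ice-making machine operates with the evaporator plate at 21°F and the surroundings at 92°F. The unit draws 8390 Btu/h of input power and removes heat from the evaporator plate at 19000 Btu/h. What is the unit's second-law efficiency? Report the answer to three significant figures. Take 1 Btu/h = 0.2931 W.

COP_actual = Q̇_C/Ẇ = 19000/8390 = 2.265.
In absolute terms T_C = 267.04 K and T_H = 306.48 K, so ΔT = 39.44 K.
COP_Carnot = T_C/ΔT = 267.04/39.44 = 6.770.
η_II = COP_actual/COP_Carnot = 2.265/6.770 = 0.3345.

0.335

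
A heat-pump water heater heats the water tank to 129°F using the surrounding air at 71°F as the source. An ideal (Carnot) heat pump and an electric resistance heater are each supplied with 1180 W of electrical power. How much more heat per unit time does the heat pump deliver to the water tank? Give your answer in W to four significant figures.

10800 W

In absolute terms T_C = 294.82 K and T_H = 327.04 K, so ΔT = 32.22 K.
COP_Carnot = T_H/ΔT = 327.04/32.22 = 10.15.
The heat pump delivers Q̇_H = COP × Ẇ = 11980 W; the resistance heater delivers Ẇ = 1180 W.
Extra = (COP − 1)·Ẇ = 10800 W.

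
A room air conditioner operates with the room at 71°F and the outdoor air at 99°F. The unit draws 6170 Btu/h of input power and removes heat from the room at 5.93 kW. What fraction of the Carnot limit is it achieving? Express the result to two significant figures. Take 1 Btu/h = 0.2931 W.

0.17

Converting, Q̇_C = 5.930 kW = 20230 Btu/h, so COP_actual = Q̇_C/Ẇ = 20230/6170 = 3.279.
In absolute terms T_C = 294.82 K and T_H = 310.37 K, so ΔT = 15.56 K.
COP_Carnot = T_C/ΔT = 294.82/15.56 = 18.95.
η_II = COP_actual/COP_Carnot = 3.279/18.95 = 0.1730.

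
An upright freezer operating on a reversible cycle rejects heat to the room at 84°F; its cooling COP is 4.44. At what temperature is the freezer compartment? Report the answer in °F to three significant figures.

For a Carnot refrigerator COP_R = T_C/(T_H − T_C), so T_C = COP·T_H/(1 + COP).
With T_H = 302.04 K, T_C = 4.44 × 302.04/5.440 = 246.52 K.
Converting, 246.52 K = -15.94°F.

-15.9 °F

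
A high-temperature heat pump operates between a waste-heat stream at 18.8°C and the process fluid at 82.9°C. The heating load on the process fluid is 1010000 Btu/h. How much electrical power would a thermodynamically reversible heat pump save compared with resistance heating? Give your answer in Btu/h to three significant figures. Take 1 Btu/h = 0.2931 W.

828000 Btu/h

In absolute terms T_C = 291.95 K and T_H = 356.05 K, so ΔT = 64.10 K.
COP_Carnot = T_H/ΔT = 356.05/64.10 = 5.555.
Resistance heating needs Ẇ_res = Q̇_H = 1010000 Btu/h; the reversible heat pump needs only Ẇ_hp = Q̇_H/COP = 181800 Btu/h.
Saving = 1010000 − 181800 = 828200 Btu/h.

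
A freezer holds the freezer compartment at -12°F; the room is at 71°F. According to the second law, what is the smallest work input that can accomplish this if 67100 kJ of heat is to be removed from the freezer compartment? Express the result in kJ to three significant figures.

In absolute terms T_C = 248.71 K and T_H = 294.82 K, so ΔT = 46.11 K.
The reversible limit is COP_R = T_C/ΔT = 5.394, so W_min = Q_C/COP = Q_C·ΔT/T_C.
W_min = 67100 × 46.11/248.71 = 12440 kJ.

12400 kJ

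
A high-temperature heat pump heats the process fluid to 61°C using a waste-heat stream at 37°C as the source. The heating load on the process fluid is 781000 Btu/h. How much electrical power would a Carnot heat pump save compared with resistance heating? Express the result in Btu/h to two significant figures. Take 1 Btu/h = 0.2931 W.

In absolute terms T_C = 310.15 K and T_H = 334.15 K, so ΔT = 24.00 K.
COP_Carnot = T_H/ΔT = 334.15/24.00 = 13.92.
Resistance heating needs Ẇ_res = Q̇_H = 781000 Btu/h; the reversible heat pump needs only Ẇ_hp = Q̇_H/COP = 56090 Btu/h.
Saving = 781000 − 56090 = 724900 Btu/h.

720000 Btu/h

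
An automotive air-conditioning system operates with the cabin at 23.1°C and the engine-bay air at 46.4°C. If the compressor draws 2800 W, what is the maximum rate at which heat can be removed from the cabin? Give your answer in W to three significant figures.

35600 W

In absolute terms T_C = 296.25 K and T_H = 319.55 K, so ΔT = 23.30 K.
COP_Carnot = T_C/ΔT = 296.25/23.30 = 12.71.
Q̇_max = COP_Carnot × Ẇ = 12.71 × 2800 W = 35600 W.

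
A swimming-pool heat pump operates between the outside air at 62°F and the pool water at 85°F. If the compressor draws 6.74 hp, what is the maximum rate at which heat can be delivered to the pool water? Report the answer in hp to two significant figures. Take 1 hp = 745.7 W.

160 hp

In absolute terms T_C = 289.82 K and T_H = 302.59 K, so ΔT = 12.78 K.
COP_Carnot = T_H/ΔT = 302.59/12.78 = 23.68.
Q̇_max = COP_Carnot × Ẇ = 23.68 × 6.740 hp = 159.6 hp.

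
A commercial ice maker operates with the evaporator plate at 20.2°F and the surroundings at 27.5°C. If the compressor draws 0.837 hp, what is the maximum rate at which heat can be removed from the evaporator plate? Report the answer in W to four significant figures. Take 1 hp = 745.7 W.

In absolute terms T_C = 266.59 K and T_H = 300.65 K, so ΔT = 34.06 K.
COP_Carnot = T_C/ΔT = 266.59/34.06 = 7.828.
Q̇_max = COP_Carnot × Ẇ = 7.828 × 0.8370 hp = 6.552 hp = 4886 W.

4886 W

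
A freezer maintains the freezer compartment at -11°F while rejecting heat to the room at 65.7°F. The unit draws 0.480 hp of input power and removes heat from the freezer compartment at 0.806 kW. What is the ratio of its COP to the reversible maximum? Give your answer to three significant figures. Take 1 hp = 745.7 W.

0.385

Converting, Q̇_C = 0.8060 kW = 1.081 hp, so COP_actual = Q̇_C/Ẇ = 1.081/0.4800 = 2.252.
In absolute terms T_C = 249.26 K and T_H = 291.87 K, so ΔT = 42.61 K.
COP_Carnot = T_C/ΔT = 249.26/42.61 = 5.850.
η_II = COP_actual/COP_Carnot = 2.252/5.850 = 0.3849.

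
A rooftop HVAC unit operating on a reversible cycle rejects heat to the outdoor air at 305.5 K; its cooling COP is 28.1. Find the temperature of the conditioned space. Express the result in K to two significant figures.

For a Carnot refrigerator COP_R = T_C/(T_H − T_C), so T_C = COP·T_H/(1 + COP).
With T_H = 305.50 K, T_C = 28.1 × 305.50/29.10 = 295.00 K.

300 K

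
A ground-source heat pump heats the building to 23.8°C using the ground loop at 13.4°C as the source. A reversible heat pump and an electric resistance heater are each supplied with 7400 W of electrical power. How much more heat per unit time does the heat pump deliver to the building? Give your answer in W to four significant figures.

203900 W

In absolute terms T_C = 286.55 K and T_H = 296.95 K, so ΔT = 10.40 K.
COP_Carnot = T_H/ΔT = 296.95/10.40 = 28.55.
The heat pump delivers Q̇_H = COP × Ẇ = 211300 W; the resistance heater delivers Ẇ = 7400 W.
Extra = (COP − 1)·Ẇ = 203900 W.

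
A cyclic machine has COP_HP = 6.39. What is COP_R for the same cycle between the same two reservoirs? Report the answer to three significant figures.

Since Q_H = Q_C + W for any cycle, COP_R = Q_C/W = Q_H/W − 1.
COP_R = 6.39 − 1 = 5.39.

5.39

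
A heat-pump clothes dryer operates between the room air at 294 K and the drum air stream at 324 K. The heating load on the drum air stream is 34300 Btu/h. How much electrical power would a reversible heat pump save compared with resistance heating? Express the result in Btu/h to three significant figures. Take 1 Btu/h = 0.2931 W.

The reservoir spacing is ΔT = 324 − 294 = 30.00 K.
COP_Carnot = T_H/ΔT = 324.00/30.00 = 10.80.
Resistance heating needs Ẇ_res = Q̇_H = 34300 Btu/h; the reversible heat pump needs only Ẇ_hp = Q̇_H/COP = 3176 Btu/h.
Saving = 34300 − 3176 = 31120 Btu/h.

31100 Btu/h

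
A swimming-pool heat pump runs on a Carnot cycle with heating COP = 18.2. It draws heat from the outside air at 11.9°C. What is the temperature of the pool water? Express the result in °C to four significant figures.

28.47 °C

COP_HP = T_H/(T_H − T_C) rearranges to T_H = COP·T_C/(COP − 1).
With T_C = 285.05 K, T_H = 18.2 × 285.05/17.20 = 301.62 K.
Converting, 301.62 K = 28.47°C.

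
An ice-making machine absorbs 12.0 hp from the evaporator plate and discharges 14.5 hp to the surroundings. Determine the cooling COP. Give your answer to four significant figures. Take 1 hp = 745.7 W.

The first law gives Q̇_H = Q̇_C + Ẇ, so the three rates are Q̇_C = 12.00, Q̇_H = 14.50, Ẇ = 2.500 hp.
COP_R = Q̇_C/Ẇ = 12.00/2.500 = 4.800.

4.800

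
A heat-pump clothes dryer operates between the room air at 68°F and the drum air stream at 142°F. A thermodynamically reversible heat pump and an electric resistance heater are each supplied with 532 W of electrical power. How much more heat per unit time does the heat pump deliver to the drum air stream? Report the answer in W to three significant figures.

3790 W

In absolute terms T_C = 293.15 K and T_H = 334.26 K, so ΔT = 41.11 K.
COP_Carnot = T_H/ΔT = 334.26/41.11 = 8.131.
The heat pump delivers Q̇_H = COP × Ẇ = 4326 W; the resistance heater delivers Ẇ = 532.0 W.
Extra = (COP − 1)·Ẇ = 3794 W.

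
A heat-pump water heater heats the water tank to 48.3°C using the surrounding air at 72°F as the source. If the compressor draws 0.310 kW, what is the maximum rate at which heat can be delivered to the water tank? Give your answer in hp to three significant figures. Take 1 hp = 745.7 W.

In absolute terms T_C = 295.37 K and T_H = 321.45 K, so ΔT = 26.08 K.
COP_Carnot = T_H/ΔT = 321.45/26.08 = 12.33.
Q̇_max = COP_Carnot × Ẇ = 12.33 × 0.3100 kW = 3.821 kW = 5.124 hp.

5.12 hp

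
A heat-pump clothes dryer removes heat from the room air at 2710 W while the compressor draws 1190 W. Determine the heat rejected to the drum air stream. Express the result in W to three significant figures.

3900 W

For a cyclic device the first law requires Q̇_H = Q̇_C + Ẇ.
Q̇_H = Q̇_C + Ẇ = 3900 W.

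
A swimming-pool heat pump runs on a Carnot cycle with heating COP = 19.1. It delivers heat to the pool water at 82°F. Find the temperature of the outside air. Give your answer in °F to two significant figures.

54 °F

COP_HP = T_H/(T_H − T_C) gives T_H − T_C = T_H/COP.
With T_H = 300.93 K, T_C = 300.93 × (1 − 1/19.1) = 285.17 K.
Converting, 285.17 K = 53.64°F.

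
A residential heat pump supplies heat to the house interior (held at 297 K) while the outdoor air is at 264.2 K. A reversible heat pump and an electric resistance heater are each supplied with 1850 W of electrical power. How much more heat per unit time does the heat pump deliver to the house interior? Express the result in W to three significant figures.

The reservoir spacing is ΔT = 297 − 264.2 = 32.80 K.
COP_Carnot = T_H/ΔT = 297.00/32.80 = 9.055.
The heat pump delivers Q̇_H = COP × Ẇ = 16750 W; the resistance heater delivers Ẇ = 1850 W.
Extra = (COP − 1)·Ẇ = 14900 W.

14900 W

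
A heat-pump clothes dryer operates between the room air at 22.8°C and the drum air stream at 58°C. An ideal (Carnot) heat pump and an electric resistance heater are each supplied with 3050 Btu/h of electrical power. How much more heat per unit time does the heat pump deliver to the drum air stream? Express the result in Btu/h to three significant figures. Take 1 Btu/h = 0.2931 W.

In absolute terms T_C = 295.95 K and T_H = 331.15 K, so ΔT = 35.20 K.
COP_Carnot = T_H/ΔT = 331.15/35.20 = 9.408.
The heat pump delivers Q̇_H = COP × Ẇ = 28690 Btu/h; the resistance heater delivers Ẇ = 3050 Btu/h.
Extra = (COP − 1)·Ẇ = 25640 Btu/h.

25600 Btu/h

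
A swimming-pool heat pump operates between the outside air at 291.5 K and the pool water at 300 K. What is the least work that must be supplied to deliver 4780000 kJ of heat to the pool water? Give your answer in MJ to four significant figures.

135.4 MJ

The reservoir spacing is ΔT = 300 − 291.5 = 8.500 K.
The reversible limit is COP_HP = T_H/ΔT = 35.29, so W_min = Q_H/COP = Q_H·ΔT/T_H.
W_min = 4780000 × 8.500/300.00 = 135400 kJ = 135.4 MJ.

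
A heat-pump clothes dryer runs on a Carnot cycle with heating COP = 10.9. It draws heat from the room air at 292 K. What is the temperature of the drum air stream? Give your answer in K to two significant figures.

320 K

COP_HP = T_H/(T_H − T_C) rearranges to T_H = COP·T_C/(COP − 1).
With T_C = 292.00 K, T_H = 10.9 × 292.00/9.900 = 321.49 K.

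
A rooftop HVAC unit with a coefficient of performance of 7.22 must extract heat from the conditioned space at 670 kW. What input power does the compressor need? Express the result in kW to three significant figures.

92.8 kW

Ẇ = Q̇_C/COP = 670.0/7.22 = 92.80 kW.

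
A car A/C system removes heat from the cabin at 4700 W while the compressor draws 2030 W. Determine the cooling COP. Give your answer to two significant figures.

2.3

The first law gives Q̇_H = Q̇_C + Ẇ, so the three rates are Q̇_C = 4700, Q̇_H = 6730, Ẇ = 2030 W.
COP_R = Q̇_C/Ẇ = 4700/2030 = 2.315.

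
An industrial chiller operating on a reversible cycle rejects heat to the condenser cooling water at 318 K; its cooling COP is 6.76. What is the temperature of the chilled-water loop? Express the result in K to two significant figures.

For a Carnot refrigerator COP_R = T_C/(T_H − T_C), so T_C = COP·T_H/(1 + COP).
With T_H = 318.00 K, T_C = 6.76 × 318.00/7.760 = 277.02 K.

280 K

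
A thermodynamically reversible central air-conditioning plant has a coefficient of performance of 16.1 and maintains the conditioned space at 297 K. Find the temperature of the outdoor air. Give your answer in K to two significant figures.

320 K

COP_R = T_C/(T_H − T_C) gives T_H − T_C = T_C/COP.
With T_C = 297.00 K, T_H = 297.00 × (1 + 1/16.1) = 315.45 K.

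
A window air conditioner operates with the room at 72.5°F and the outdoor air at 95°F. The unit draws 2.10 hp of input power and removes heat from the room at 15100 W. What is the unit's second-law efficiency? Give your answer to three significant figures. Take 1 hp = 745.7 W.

Converting, Q̇_C = 15100 W = 20.25 hp, so COP_actual = Q̇_C/Ẇ = 20.25/2.100 = 9.643.
In absolute terms T_C = 295.65 K and T_H = 308.15 K, so ΔT = 12.50 K.
COP_Carnot = T_C/ΔT = 295.65/12.50 = 23.65.
η_II = COP_actual/COP_Carnot = 9.643/23.65 = 0.4077.

0.408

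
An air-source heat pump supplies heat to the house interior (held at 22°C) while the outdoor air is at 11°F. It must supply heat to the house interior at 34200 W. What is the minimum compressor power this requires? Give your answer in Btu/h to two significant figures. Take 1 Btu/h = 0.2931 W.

In absolute terms T_C = 261.48 K and T_H = 295.15 K, so ΔT = 33.67 K.
COP_Carnot = T_H/ΔT = 295.15/33.67 = 8.767.
Ẇ_min = Q̇/COP_Carnot = 34200/8.767 = 3901 W = 13310 Btu/h.

13000 Btu/h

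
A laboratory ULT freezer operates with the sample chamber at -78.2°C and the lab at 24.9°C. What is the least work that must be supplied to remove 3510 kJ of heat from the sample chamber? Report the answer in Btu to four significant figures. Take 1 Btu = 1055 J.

1760 Btu

In absolute terms T_C = 194.95 K and T_H = 298.05 K, so ΔT = 103.1 K.
The reversible limit is COP_R = T_C/ΔT = 1.891, so W_min = Q_C/COP = Q_C·ΔT/T_C.
W_min = 3510 × 103.1/194.95 = 1856 kJ = 1760 Btu.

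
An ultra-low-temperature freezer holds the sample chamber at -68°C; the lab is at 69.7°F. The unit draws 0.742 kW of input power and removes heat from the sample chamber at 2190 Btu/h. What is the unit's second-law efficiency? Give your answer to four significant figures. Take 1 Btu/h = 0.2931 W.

0.3751

Converting, Q̇_C = 2190 Btu/h = 0.6419 kW, so COP_actual = Q̇_C/Ẇ = 0.6419/0.7420 = 0.8651.
In absolute terms T_C = 205.15 K and T_H = 294.09 K, so ΔT = 88.94 K.
COP_Carnot = T_C/ΔT = 205.15/88.94 = 2.306.
η_II = COP_actual/COP_Carnot = 0.8651/2.306 = 0.3751.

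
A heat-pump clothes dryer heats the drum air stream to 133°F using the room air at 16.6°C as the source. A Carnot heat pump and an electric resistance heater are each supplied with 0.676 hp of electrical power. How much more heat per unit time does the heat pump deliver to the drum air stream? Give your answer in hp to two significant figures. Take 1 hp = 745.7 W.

In absolute terms T_C = 289.75 K and T_H = 329.26 K, so ΔT = 39.51 K.
COP_Carnot = T_H/ΔT = 329.26/39.51 = 8.333.
The heat pump delivers Q̇_H = COP × Ẇ = 5.633 hp; the resistance heater delivers Ẇ = 0.6760 hp.
Extra = (COP − 1)·Ẇ = 4.957 hp.

5.0 hp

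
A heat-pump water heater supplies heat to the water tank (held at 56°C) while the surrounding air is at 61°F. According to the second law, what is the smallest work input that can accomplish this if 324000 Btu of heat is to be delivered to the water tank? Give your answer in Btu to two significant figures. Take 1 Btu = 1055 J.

In absolute terms T_C = 289.26 K and T_H = 329.15 K, so ΔT = 39.89 K.
The reversible limit is COP_HP = T_H/ΔT = 8.252, so W_min = Q_H/COP = Q_H·ΔT/T_H.
W_min = 324000 × 39.89/329.15 = 39260 Btu.

39000 Btu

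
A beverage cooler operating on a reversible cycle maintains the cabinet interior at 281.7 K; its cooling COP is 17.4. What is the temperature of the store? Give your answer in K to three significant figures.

COP_R = T_C/(T_H − T_C) gives T_H − T_C = T_C/COP.
With T_C = 281.70 K, T_H = 281.70 × (1 + 1/17.4) = 297.89 K.

298 K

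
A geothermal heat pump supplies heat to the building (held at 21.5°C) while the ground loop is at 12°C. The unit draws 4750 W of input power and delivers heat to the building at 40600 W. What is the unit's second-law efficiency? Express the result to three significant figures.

0.276

COP_actual = Q̇_H/Ẇ = 40600/4750 = 8.547.
In absolute terms T_C = 285.15 K and T_H = 294.65 K, so ΔT = 9.500 K.
COP_Carnot = T_H/ΔT = 294.65/9.500 = 31.02.
η_II = COP_actual/COP_Carnot = 8.547/31.02 = 0.2756.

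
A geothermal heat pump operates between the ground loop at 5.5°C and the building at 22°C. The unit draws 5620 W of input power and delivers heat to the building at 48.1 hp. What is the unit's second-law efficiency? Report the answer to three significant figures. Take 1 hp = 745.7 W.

0.357

Converting, Q̇_H = 48.10 hp = 35870 W, so COP_actual = Q̇_H/Ẇ = 35870/5620 = 6.382.
In absolute terms T_C = 278.65 K and T_H = 295.15 K, so ΔT = 16.50 K.
COP_Carnot = T_H/ΔT = 295.15/16.50 = 17.89.
η_II = COP_actual/COP_Carnot = 6.382/17.89 = 0.3568.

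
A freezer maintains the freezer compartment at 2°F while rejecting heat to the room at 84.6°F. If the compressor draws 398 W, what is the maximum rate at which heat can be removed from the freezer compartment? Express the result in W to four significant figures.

2225 W

In absolute terms T_C = 256.48 K and T_H = 302.37 K, so ΔT = 45.89 K.
COP_Carnot = T_C/ΔT = 256.48/45.89 = 5.589.
Q̇_max = COP_Carnot × Ẇ = 5.589 × 398.0 W = 2225 W.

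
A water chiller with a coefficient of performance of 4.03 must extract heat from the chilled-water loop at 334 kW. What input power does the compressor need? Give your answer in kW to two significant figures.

Ẇ = Q̇_C/COP = 334.0/4.03 = 82.88 kW.

83 kW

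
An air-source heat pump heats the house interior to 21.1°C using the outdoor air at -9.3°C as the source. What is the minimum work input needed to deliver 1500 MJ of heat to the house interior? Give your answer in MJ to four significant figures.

155.0 MJ

In absolute terms T_C = 263.85 K and T_H = 294.25 K, so ΔT = 30.40 K.
The reversible limit is COP_HP = T_H/ΔT = 9.679, so W_min = Q_H/COP = Q_H·ΔT/T_H.
W_min = 1500 × 30.40/294.25 = 155.0 MJ.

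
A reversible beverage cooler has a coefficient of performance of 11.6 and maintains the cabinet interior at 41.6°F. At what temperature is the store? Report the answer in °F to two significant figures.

85 °F

COP_R = T_C/(T_H − T_C) gives T_H − T_C = T_C/COP.
With T_C = 278.48 K, T_H = 278.48 × (1 + 1/11.6) = 302.49 K.
Converting, 302.49 K = 84.81°F.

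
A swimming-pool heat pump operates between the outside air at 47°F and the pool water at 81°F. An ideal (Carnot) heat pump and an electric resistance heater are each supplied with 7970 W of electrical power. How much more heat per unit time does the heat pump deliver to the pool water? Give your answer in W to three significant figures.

In absolute terms T_C = 281.48 K and T_H = 300.37 K, so ΔT = 18.89 K.
COP_Carnot = T_H/ΔT = 300.37/18.89 = 15.90.
The heat pump delivers Q̇_H = COP × Ẇ = 126700 W; the resistance heater delivers Ẇ = 7970 W.
Extra = (COP − 1)·Ẇ = 118800 W.

119000 W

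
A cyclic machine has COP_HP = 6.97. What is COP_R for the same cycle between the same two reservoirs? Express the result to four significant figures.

5.970

Since Q_H = Q_C + W for any cycle, COP_R = Q_C/W = Q_H/W − 1.
COP_R = 6.97 − 1 = 5.97.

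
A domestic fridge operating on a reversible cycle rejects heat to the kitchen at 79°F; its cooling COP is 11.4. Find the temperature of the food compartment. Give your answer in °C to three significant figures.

1.98 °C

For a Carnot refrigerator COP_R = T_C/(T_H − T_C), so T_C = COP·T_H/(1 + COP).
With T_H = 299.26 K, T_C = 11.4 × 299.26/12.40 = 275.13 K.
Converting, 275.13 K = 1.98°C.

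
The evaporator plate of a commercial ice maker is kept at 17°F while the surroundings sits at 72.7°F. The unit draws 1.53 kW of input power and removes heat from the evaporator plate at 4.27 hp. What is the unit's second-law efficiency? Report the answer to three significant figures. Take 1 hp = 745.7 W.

0.243

Converting, Q̇_C = 4.270 hp = 3.184 kW, so COP_actual = Q̇_C/Ẇ = 3.184/1.530 = 2.081.
In absolute terms T_C = 264.82 K and T_H = 295.76 K, so ΔT = 30.94 K.
COP_Carnot = T_C/ΔT = 264.82/30.94 = 8.558.
η_II = COP_actual/COP_Carnot = 2.081/8.558 = 0.2432.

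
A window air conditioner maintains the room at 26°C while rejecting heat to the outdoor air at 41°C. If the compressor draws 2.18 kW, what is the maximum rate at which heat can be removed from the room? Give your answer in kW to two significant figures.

In absolute terms T_C = 299.15 K and T_H = 314.15 K, so ΔT = 15.00 K.
COP_Carnot = T_C/ΔT = 299.15/15.00 = 19.94.
Q̇_max = COP_Carnot × Ẇ = 19.94 × 2.180 kW = 43.48 kW.

43 kW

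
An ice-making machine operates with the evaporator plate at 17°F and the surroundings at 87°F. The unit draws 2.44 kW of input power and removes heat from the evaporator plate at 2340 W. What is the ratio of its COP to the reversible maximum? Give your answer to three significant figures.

Converting, Q̇_C = 2340 W = 2.340 kW, so COP_actual = Q̇_C/Ẇ = 2.340/2.440 = 0.9590.
In absolute terms T_C = 264.82 K and T_H = 303.71 K, so ΔT = 38.89 K.
COP_Carnot = T_C/ΔT = 264.82/38.89 = 6.810.
η_II = COP_actual/COP_Carnot = 0.9590/6.810 = 0.1408.

0.141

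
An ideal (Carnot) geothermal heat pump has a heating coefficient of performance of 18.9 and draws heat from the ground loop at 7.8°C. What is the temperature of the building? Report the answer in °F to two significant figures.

74 °F

COP_HP = T_H/(T_H − T_C) rearranges to T_H = COP·T_C/(COP − 1).
With T_C = 280.95 K, T_H = 18.9 × 280.95/17.90 = 296.65 K.
Converting, 296.65 K = 74.29°F.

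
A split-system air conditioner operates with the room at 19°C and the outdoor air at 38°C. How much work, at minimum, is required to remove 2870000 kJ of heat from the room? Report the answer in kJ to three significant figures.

In absolute terms T_C = 292.15 K and T_H = 311.15 K, so ΔT = 19.00 K.
The reversible limit is COP_R = T_C/ΔT = 15.38, so W_min = Q_C/COP = Q_C·ΔT/T_C.
W_min = 2870000 × 19.00/292.15 = 186700 kJ.

187000 kJ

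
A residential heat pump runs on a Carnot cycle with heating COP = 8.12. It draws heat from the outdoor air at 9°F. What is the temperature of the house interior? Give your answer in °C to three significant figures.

COP_HP = T_H/(T_H − T_C) rearranges to T_H = COP·T_C/(COP − 1).
With T_C = 260.37 K, T_H = 8.12 × 260.37/7.120 = 296.94 K.
Converting, 296.94 K = 23.79°C.

23.8 °C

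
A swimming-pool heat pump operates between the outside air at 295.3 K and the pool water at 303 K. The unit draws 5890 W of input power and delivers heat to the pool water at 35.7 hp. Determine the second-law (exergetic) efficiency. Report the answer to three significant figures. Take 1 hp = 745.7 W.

0.115

Converting, Q̇_H = 35.70 hp = 26620 W, so COP_actual = Q̇_H/Ẇ = 26620/5890 = 4.520.
The reservoir spacing is ΔT = 303 − 295.3 = 7.700 K.
COP_Carnot = T_H/ΔT = 303.00/7.700 = 39.35.
η_II = COP_actual/COP_Carnot = 4.520/39.35 = 0.1149.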